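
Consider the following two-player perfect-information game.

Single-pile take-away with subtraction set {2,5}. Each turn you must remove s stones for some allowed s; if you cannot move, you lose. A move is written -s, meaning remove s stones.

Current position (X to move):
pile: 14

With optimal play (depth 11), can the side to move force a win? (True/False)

X winning at [14]: False

ply 1, X at 14 | -2=-1→12*; -5=-1→9
ply 2, O at 12 | -2=-1→10; -5=+1→7*
ply 3, X at 7 | -2=-1→5*; -5=-1→2
ply 4, O at 5 | -2=-1→3; -5=+1→0*
ply 5: 0 is terminal -1 (X); from 14 depth 11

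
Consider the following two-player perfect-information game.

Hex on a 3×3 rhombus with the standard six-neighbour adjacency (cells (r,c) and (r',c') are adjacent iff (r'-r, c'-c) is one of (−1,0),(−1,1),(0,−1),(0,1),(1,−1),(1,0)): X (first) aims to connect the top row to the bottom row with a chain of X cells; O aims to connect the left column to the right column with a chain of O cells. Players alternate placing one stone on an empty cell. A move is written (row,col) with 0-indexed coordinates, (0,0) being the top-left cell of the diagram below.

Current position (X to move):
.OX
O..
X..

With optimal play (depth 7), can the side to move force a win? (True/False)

ply 1, X at .OX/O../X.. | (0,0)=+1→XOX/O../X..*; (1,1)=+1→.OX/OX./X..; (1,2)=+1→.OX/O.X/X..; (2,1)=+1→.OX/O../XX.; (2,2)=+1→.OX/O../X.X
ply 2, O at XOX/O../X.. | (1,1)=-1→XOX/OO./X..*; (1,2)=-1→XOX/O.O/X..; (2,1)=-1→XOX/O../XO.; (2,2)=-1→XOX/O../X.O
ply 3, X at XOX/OO./X.. | (1,2)=+1→XOX/OOX/X..*; (2,1)=-1→XOX/OO./XX.; (2,2)=-1→XOX/OO./X.X
ply 4, O at XOX/OOX/X.. | (2,1)=-1→XOX/OOX/XO.*; (2,2)=-1→XOX/OOX/X.O
ply 5, X at XOX/OOX/XO. | (2,2)=+1→XOX/OOX/XOX*
ply 6: XOX/OOX/XOX is terminal -1 (O); from .OX/O../X.. depth 7

X winning at [.OX/O../X..]: True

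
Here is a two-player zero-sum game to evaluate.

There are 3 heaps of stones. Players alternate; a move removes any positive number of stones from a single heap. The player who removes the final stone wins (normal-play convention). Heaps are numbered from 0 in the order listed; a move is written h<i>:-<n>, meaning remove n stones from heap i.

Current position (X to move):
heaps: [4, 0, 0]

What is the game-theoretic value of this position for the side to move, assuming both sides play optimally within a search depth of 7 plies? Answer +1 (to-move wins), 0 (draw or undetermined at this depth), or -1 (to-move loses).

p1 X@[(4,0,0)]: h0:-1[(3,0,0)]-1 h0:-2[(2,0,0)]-1 h0:-3[(1,0,0)]-1 h0:-4[(0,0,0)]+1*
p2 O@[(0,0,0)] terminal -1; root [(4,0,0)] d7

value((4,0,0), X) = +1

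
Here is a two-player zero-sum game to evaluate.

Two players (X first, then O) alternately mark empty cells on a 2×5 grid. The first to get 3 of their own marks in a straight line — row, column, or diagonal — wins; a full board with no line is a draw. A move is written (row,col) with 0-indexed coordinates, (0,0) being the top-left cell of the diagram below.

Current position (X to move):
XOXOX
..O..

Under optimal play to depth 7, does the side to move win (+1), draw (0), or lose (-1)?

ply 1, X at XOXOX/..O.. | (1,0)=-1→XOXOX/X.O..; (1,1)=+0→XOXOX/.XO..*; (1,3)=+0→XOXOX/..OX.; (1,4)=-1→XOXOX/..O.X
ply 2, O at XOXOX/.XO.. | (1,0)=+0→XOXOX/OXO..*; (1,3)=+0→XOXOX/.XOO.; (1,4)=+0→XOXOX/.XO.O
ply 3, X at XOXOX/OXO.. | (1,3)=+0→XOXOX/OXOX.*; (1,4)=+0→XOXOX/OXO.X
ply 4, O at XOXOX/OXOX. | (1,4)=+0→XOXOX/OXOXO*
ply 5: XOXOX/OXOXO is terminal +0 (X); from XOXOX/..O.. depth 7

value(XOXOX/..O.., X) = 0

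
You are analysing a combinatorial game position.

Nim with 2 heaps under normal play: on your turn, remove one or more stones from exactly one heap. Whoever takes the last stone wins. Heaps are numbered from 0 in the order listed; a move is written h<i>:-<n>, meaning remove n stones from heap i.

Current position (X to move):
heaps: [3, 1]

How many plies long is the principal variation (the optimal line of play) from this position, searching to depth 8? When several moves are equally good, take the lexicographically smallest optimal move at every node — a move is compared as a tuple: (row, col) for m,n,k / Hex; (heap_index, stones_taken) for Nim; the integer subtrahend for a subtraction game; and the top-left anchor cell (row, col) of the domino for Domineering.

ply 1, X at (3,1) | h0:-1=-1→(2,1); h0:-2=+1→(1,1)*; h0:-3=-1→(0,1); h1:-1=-1→(3,0)
ply 2, O at (1,1) | h0:-1=-1→(0,1)*; h1:-1=-1→(1,0)
ply 3, X at (0,1) | h1:-1=+1→(0,0)*
ply 4: (0,0) is terminal -1 (O); from (3,1) depth 8

PV length from [(3,1)]: 3 plies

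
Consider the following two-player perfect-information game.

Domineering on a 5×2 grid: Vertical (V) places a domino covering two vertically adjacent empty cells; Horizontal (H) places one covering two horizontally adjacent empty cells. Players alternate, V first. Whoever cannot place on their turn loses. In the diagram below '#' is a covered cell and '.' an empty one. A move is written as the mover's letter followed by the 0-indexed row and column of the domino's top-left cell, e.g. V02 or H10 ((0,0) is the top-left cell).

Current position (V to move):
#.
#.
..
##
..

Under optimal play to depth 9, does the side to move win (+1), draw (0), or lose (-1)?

value(#./#./../##/.., V) = -1

p1 V@[#./#./../##/..]: V01[##/##/../##/..]-1* V11[#./##/.#/##/..]-1
p2 H@[##/##/../##/..]: H20[##/##/##/##/..]+1* H40[##/##/../##/##]+1
p3 V@[##/##/##/##/..] terminal -1; root [#./#./../##/..] d9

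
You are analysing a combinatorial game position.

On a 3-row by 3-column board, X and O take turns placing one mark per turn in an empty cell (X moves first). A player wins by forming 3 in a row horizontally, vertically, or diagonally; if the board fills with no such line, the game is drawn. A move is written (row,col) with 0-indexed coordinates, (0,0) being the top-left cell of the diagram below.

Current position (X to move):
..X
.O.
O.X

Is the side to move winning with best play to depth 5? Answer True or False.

ply 1, X at ..X/.O./O.X | (0,0)=+1→X.X/.O./O.X*; (0,1)=+1→.XX/.O./O.X; (1,0)=+0→..X/XO./O.X; (1,2)=+1→..X/.OX/O.X; (2,1)=+0→..X/.O./OXX
ply 2, O at X.X/.O./O.X | (0,1)=-1→XOX/.O./O.X*; (1,0)=-1→X.X/OO./O.X; (1,2)=-1→X.X/.OO/O.X; (2,1)=-1→X.X/.O./OOX
ply 3, X at XOX/.O./O.X | (1,0)=-1→XOX/XO./O.X; (1,2)=+1→XOX/.OX/O.X*; (2,1)=+0→XOX/.O./OXX
ply 4: XOX/.OX/O.X is terminal -1 (O); from ..X/.O./O.X depth 5

X winning at [..X/.O./O.X]: True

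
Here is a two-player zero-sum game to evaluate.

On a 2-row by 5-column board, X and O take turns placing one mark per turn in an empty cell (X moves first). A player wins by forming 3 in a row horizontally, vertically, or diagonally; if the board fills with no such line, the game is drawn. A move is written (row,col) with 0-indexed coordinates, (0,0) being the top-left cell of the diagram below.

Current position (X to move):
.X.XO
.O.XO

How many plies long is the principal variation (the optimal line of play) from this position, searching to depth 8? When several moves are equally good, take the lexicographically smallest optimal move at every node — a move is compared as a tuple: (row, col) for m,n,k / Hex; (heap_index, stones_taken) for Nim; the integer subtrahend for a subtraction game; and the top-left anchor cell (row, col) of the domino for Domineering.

ply 1, X at .X.XO/.O.XO | (0,0)=+0→XX.XO/.O.XO; (0,2)=+1→.XXXO/.O.XO*; (1,0)=+0→.X.XO/XO.XO; (1,2)=+0→.X.XO/.OXXO
ply 2: .XXXO/.O.XO is terminal -1 (O); from .X.XO/.O.XO depth 8

PV length from [.X.XO/.O.XO]: 1 ply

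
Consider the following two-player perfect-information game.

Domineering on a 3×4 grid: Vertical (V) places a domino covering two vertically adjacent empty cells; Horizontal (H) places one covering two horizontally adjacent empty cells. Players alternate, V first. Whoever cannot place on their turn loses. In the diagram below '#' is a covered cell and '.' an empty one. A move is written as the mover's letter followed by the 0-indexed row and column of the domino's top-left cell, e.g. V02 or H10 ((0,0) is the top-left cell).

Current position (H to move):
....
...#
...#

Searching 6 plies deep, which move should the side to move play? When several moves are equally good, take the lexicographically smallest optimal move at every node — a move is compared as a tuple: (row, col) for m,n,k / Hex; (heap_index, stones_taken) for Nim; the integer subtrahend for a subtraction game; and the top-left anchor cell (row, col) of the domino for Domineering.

[..../...#/...#] H move#1: H00:-1/##../...#/...#, H01:-1/.##./...#/...#, H02:-1/..##/...#/...#, H10:+1/..../##.#/...#*, H11:+1/..../.###/...#, H20:-1/..../...#/##.#, H21:-1/..../...#/.###
[..../##.#/...#] V move#2: V02:-1/..#./####/...#*, V12:-1/..../####/..##
[..#./####/...#] H move#3: H00:+1/###./####/...#*, H20:+1/..#./####/##.#, H21:+1/..#./####/.###
[###./####/...#] end (terminal -1, V#4); searched ..../...#/...# to 6

H's best at [..../...#/...#]: H10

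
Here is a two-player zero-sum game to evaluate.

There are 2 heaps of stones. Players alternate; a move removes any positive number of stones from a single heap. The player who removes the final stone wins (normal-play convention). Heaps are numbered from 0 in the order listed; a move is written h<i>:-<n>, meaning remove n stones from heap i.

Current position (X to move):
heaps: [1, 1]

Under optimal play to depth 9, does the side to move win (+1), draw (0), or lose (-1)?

ply 1, X at (1,1) | h0:-1=-1→(0,1)*; h1:-1=-1→(1,0)
ply 2, O at (0,1) | h1:-1=+1→(0,0)*
ply 3: (0,0) is terminal -1 (X); from (1,1) depth 9

value((1,1), X) = -1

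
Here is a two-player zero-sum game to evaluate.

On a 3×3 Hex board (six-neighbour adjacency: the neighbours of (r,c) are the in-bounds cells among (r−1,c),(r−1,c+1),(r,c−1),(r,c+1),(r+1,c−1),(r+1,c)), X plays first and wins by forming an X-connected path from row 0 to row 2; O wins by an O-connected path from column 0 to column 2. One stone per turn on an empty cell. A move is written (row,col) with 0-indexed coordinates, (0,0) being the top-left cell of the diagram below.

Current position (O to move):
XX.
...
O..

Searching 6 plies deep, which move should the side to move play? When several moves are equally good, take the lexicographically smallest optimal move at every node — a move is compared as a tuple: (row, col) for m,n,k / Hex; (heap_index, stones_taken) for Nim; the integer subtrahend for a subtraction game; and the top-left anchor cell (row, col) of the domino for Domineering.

[XX./.../O..] O move#1: (0,2):+1/XXO/.../O..*, (1,0):-1/XX./O../O.., (1,1):+1/XX./.O./O.., (1,2):+1/XX./..O/O.., (2,1):+1/XX./.../OO., (2,2):+1/XX./.../O.O
[XXO/.../O..] X move#2: (1,0):-1/XXO/X../O..*, (1,1):-1/XXO/.X./O.., (1,2):-1/XXO/..X/O.., (2,1):-1/XXO/.../OX., (2,2):-1/XXO/.../O.X
[XXO/X../O..] O move#3: (1,1):+1/XXO/XO./O..*, (1,2):+1/XXO/X.O/O.., (2,1):+1/XXO/X../OO., (2,2):+1/XXO/X../O.O
[XXO/XO./O..] end (terminal -1, X#4); searched XX./.../O.. to 6

O's best at [XX./.../O..]: (0,2)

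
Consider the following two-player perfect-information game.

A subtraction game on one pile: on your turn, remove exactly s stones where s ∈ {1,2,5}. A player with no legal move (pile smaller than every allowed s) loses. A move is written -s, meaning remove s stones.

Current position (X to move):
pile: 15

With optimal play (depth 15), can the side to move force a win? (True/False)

[15] X move#1: -1:-1/14*, -2:-1/13, -5:-1/10
[14] O move#2: -1:-1/13, -2:+1/12*, -5:+1/9
[12] X move#3: -1:-1/11*, -2:-1/10, -5:-1/7
[11] O move#4: -1:-1/10, -2:+1/9*, -5:+1/6
[9] X move#5: -1:-1/8*, -2:-1/7, -5:-1/4
[8] O move#6: -1:-1/7, -2:+1/6*, -5:+1/3
[6] X move#7: -1:-1/5*, -2:-1/4, -5:-1/1
[5] O move#8: -1:-1/4, -2:+1/3*, -5:+1/0
[3] X move#9: -1:-1/2*, -2:-1/1
[2] O move#10: -1:-1/1, -2:+1/0*
[0] end (terminal -1, X#11); searched 15 to 15

X winning at [15]: False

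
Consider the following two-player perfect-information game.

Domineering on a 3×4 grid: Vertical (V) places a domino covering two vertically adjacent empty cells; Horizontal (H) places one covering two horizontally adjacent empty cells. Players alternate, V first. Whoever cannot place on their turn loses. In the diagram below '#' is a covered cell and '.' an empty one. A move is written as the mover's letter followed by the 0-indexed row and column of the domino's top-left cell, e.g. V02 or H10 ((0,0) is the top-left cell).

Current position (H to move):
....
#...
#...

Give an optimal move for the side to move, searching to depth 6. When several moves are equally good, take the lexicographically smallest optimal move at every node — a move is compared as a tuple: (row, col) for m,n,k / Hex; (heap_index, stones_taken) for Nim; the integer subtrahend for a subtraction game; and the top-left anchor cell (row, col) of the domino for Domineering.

H's best at [..../#.../#...]: H11

p1 H@[..../#.../#...]: H00[##../#.../#...]-1 H01[.##./#.../#...]-1 H02[..##/#.../#...]-1 H11[..../###./#...]+1* H12[..../#.##/#...]+1 H21[..../#.../###.]-1 H22[..../#.../#.##]-1
p2 V@[..../###./#...]: V03[...#/####/#...]-1* V13[..../####/#..#]-1
p3 H@[...#/####/#...]: H00[##.#/####/#...]+1* H01[.###/####/#...]+1 H21[...#/####/###.]+1 H22[...#/####/#.##]+1
p4 V@[##.#/####/#...] terminal -1; root [..../#.../#...] d6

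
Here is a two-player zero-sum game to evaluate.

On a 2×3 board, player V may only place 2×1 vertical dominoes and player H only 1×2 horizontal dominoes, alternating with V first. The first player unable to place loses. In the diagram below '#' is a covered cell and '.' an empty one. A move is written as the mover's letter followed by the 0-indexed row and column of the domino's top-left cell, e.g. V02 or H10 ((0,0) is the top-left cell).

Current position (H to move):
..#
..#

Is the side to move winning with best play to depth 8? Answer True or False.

H winning at [..#/..#]: True

[..#/..#] H move#1: H00:+1/###/..#*, H10:+1/..#/###
[###/..#] end (terminal -1, V#2); searched ..#/..# to 8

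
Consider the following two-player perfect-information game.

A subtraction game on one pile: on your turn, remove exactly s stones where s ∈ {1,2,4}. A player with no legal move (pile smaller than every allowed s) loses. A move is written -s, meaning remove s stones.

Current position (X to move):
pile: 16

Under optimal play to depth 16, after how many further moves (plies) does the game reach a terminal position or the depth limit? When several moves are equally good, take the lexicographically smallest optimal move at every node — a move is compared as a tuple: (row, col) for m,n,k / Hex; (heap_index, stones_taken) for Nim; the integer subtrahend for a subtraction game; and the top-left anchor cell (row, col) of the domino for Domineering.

ply 1, X at 16 | -1=+1→15*; -2=-1→14; -4=+1→12
ply 2, O at 15 | -1=-1→14*; -2=-1→13; -4=-1→11
ply 3, X at 14 | -1=-1→13; -2=+1→12*; -4=-1→10
ply 4, O at 12 | -1=-1→11*; -2=-1→10; -4=-1→8
ply 5, X at 11 | -1=-1→10; -2=+1→9*; -4=-1→7
ply 6, O at 9 | -1=-1→8*; -2=-1→7; -4=-1→5
ply 7, X at 8 | -1=-1→7; -2=+1→6*; -4=-1→4
ply 8, O at 6 | -1=-1→5*; -2=-1→4; -4=-1→2
ply 9, X at 5 | -1=-1→4; -2=+1→3*; -4=-1→1
ply 10, O at 3 | -1=-1→2*; -2=-1→1
ply 11, X at 2 | -1=-1→1; -2=+1→0*
ply 12: 0 is terminal -1 (O); from 16 depth 16

PV length from [16]: 11 plies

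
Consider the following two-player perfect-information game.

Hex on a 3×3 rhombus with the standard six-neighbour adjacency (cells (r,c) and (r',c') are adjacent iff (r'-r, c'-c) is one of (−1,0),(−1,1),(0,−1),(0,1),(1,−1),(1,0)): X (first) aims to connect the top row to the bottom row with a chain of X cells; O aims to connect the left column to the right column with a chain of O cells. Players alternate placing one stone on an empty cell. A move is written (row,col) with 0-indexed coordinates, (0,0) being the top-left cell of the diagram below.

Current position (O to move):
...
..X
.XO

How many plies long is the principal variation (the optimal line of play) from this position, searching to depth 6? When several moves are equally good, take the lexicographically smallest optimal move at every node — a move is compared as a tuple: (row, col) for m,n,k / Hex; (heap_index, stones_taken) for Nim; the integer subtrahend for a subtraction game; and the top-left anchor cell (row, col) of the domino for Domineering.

PV length from [.../..X/.XO]: 6 plies

[.../..X/.XO] O move#1: (0,0):-1/O../..X/.XO*, (0,1):-1/.O./..X/.XO, (0,2):-1/..O/..X/.XO, (1,0):-1/.../O.X/.XO, (1,1):-1/.../.OX/.XO, (2,0):-1/.../..X/OXO
[O../..X/.XO] X move#2: (0,1):+1/OX./..X/.XO*, (0,2):+1/O.X/..X/.XO, (1,0):+1/O../X.X/.XO, (1,1):+1/O../.XX/.XO, (2,0):+1/O../..X/XXO
[OX./..X/.XO] O move#3: (0,2):-1/OXO/..X/.XO*, (1,0):-1/OX./O.X/.XO, (1,1):-1/OX./.OX/.XO, (2,0):-1/OX./..X/OXO
[OXO/..X/.XO] X move#4: (1,0):+1/OXO/X.X/.XO*, (1,1):+1/OXO/.XX/.XO, (2,0):+1/OXO/..X/XXO
[OXO/X.X/.XO] O move#5: (1,1):-1/OXO/XOX/.XO*, (2,0):-1/OXO/X.X/OXO
[OXO/XOX/.XO] X move#6: (2,0):+1/OXO/XOX/XXO*
[OXO/XOX/XXO] end (terminal -1, O#7); searched .../..X/.XO to 6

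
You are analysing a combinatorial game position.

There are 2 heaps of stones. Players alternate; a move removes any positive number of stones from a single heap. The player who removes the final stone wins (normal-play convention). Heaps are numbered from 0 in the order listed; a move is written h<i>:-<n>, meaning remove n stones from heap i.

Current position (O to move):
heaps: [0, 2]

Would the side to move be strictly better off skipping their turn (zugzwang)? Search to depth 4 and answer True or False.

zugzwang((0,2), O) = False

[(0,2)] O move#1: h1:-1:-1/(0,1), h1:-2:+1/(0,0)*
[(0,0)] end (terminal -1, X#2); searched (0,2) to 4
if O skipped the turn, X would face:
~ [(0,2)] X move#1: h1:-1:-1/(0,1), h1:-2:+1/(0,0)*
~ [(0,0)] end (terminal -1, O#2); searched (0,2) to 4
compare (O): move=+1 vs pass=-1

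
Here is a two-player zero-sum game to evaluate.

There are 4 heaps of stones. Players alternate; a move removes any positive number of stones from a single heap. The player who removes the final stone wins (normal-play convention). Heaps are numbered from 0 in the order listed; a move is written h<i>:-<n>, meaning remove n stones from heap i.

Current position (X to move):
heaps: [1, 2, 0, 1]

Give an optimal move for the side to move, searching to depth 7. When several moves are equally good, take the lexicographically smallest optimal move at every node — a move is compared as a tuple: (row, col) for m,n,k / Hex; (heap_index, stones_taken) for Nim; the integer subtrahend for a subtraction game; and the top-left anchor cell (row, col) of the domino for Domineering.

ply 1, X at (1,2,0,1) | h0:-1=-1→(0,2,0,1); h1:-1=-1→(1,1,0,1); h1:-2=+1→(1,0,0,1)*; h3:-1=-1→(1,2,0,0)
ply 2, O at (1,0,0,1) | h0:-1=-1→(0,0,0,1)*; h3:-1=-1→(1,0,0,0)
ply 3, X at (0,0,0,1) | h3:-1=+1→(0,0,0,0)*
ply 4: (0,0,0,0) is terminal -1 (O); from (1,2,0,1) depth 7

X's best at [(1,2,0,1)]: h1:-2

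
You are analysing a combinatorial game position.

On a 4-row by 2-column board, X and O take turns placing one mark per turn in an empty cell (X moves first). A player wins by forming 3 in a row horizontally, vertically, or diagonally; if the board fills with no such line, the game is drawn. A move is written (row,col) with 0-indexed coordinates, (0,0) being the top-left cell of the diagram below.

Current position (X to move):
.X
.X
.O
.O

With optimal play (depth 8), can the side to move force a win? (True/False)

p1 X@[.X/.X/.O/.O]: (0,0)[XX/.X/.O/.O]+0* (1,0)[.X/XX/.O/.O]+0 (2,0)[.X/.X/XO/.O]+0 (3,0)[.X/.X/.O/XO]+0
p2 O@[XX/.X/.O/.O]: (1,0)[XX/OX/.O/.O]+0* (2,0)[XX/.X/OO/.O]+0 (3,0)[XX/.X/.O/OO]+0
p3 X@[XX/OX/.O/.O]: (2,0)[XX/OX/XO/.O]+0* (3,0)[XX/OX/.O/XO]+0
p4 O@[XX/OX/XO/.O]: (3,0)[XX/OX/XO/OO]+0*
p5 X@[XX/OX/XO/OO] terminal +0; root [.X/.X/.O/.O] d8

X winning at [.X/.X/.O/.O]: False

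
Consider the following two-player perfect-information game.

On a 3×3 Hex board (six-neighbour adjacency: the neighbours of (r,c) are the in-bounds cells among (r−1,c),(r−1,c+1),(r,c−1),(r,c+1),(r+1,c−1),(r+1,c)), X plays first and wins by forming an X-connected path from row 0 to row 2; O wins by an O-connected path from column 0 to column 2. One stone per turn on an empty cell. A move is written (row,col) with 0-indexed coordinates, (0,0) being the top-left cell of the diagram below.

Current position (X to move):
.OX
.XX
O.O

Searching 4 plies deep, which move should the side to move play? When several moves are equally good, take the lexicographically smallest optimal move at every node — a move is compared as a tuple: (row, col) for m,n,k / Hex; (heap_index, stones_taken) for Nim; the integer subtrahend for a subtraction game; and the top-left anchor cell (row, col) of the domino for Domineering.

X's best at [.OX/.XX/O.O]: (2,1)

p1 X@[.OX/.XX/O.O]: (0,0)[XOX/.XX/O.O]-1 (1,0)[.OX/XXX/O.O]-1 (2,1)[.OX/.XX/OXO]+1*
p2 O@[.OX/.XX/OXO] terminal -1; root [.OX/.XX/O.O] d4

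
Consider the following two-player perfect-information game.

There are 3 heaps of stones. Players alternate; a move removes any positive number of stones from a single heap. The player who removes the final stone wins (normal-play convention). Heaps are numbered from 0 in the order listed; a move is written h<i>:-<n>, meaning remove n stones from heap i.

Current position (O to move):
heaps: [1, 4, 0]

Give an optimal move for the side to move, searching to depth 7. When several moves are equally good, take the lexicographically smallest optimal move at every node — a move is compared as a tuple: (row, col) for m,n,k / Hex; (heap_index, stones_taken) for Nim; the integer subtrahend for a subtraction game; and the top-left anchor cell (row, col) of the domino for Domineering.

[(1,4,0)] O move#1: h0:-1:-1/(0,4,0), h1:-1:-1/(1,3,0), h1:-2:-1/(1,2,0), h1:-3:+1/(1,1,0)*, h1:-4:-1/(1,0,0)
[(1,1,0)] X move#2: h0:-1:-1/(0,1,0)*, h1:-1:-1/(1,0,0)
[(0,1,0)] O move#3: h1:-1:+1/(0,0,0)*
[(0,0,0)] end (terminal -1, X#4); searched (1,4,0) to 7

O's best at [(1,4,0)]: h1:-3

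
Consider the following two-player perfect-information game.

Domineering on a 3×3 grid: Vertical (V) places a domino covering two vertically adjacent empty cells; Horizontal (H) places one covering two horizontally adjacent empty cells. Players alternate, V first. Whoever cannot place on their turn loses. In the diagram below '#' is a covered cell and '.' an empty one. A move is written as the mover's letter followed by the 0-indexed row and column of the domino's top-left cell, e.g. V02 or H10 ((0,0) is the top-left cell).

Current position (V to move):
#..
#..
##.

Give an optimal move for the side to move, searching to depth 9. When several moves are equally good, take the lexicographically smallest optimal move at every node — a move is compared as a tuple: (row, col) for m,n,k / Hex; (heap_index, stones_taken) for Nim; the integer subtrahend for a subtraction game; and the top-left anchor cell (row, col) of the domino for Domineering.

V's best at [#../#../##.]: V01

ply 1, V at #../#../##. | V01=+1→##./##./##.*; V02=+1→#.#/#.#/##.; V12=-1→#../#.#/###
ply 2: ##./##./##. is terminal -1 (H); from #../#../##. depth 9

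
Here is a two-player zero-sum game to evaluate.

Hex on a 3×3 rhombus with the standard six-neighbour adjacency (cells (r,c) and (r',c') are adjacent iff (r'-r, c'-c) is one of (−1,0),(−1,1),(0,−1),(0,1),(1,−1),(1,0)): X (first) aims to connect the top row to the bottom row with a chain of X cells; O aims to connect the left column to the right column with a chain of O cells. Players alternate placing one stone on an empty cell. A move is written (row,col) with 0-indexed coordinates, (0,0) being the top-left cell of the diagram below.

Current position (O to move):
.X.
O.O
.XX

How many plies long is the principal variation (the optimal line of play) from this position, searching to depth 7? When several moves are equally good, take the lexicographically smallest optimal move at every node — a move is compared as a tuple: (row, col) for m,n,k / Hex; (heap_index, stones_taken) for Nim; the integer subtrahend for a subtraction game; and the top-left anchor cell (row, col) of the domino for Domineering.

PV length from [.X./O.O/.XX]: 1 ply

p1 O@[.X./O.O/.XX]: (0,0)[OX./O.O/.XX]-1 (0,2)[.XO/O.O/.XX]-1 (1,1)[.X./OOO/.XX]+1* (2,0)[.X./O.O/OXX]-1
p2 X@[.X./OOO/.XX] terminal -1; root [.X./O.O/.XX] d7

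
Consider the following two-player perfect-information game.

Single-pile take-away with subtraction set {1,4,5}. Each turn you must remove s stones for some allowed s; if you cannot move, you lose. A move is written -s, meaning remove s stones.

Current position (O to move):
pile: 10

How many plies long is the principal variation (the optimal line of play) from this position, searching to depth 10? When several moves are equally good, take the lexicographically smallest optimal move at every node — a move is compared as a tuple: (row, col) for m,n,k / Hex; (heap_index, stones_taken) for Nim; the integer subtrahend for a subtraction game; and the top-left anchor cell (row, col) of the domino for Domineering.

[10] O move#1: -1:-1/9*, -4:-1/6, -5:-1/5
[9] X move#2: -1:+1/8*, -4:-1/5, -5:-1/4
[8] O move#3: -1:-1/7*, -4:-1/4, -5:-1/3
[7] X move#4: -1:-1/6, -4:-1/3, -5:+1/2*
[2] O move#5: -1:-1/1*
[1] X move#6: -1:+1/0*
[0] end (terminal -1, O#7); searched 10 to 10

PV length from [10]: 6 plies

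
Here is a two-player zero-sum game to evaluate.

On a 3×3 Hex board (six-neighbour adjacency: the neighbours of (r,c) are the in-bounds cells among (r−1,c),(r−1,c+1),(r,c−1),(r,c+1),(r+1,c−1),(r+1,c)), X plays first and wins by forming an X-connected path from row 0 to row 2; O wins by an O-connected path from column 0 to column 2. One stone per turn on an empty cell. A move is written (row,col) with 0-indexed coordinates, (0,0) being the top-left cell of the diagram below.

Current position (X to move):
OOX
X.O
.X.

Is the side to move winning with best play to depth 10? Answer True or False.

ply 1, X at OOX/X.O/.X. | (1,1)=+1→OOX/XXO/.X.*; (2,0)=-1→OOX/X.O/XX.; (2,2)=-1→OOX/X.O/.XX
ply 2: OOX/XXO/.X. is terminal -1 (O); from OOX/X.O/.X. depth 10

X winning at [OOX/X.O/.X.]: True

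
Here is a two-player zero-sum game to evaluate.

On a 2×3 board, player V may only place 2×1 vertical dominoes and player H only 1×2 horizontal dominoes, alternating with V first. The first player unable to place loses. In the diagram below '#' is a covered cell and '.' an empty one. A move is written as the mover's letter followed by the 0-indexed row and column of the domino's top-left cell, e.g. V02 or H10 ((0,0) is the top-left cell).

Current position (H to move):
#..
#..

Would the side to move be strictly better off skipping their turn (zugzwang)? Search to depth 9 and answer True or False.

zugzwang(#../#.., H) = False

[#../#..] H move#1: H01:+1/###/#..*, H11:+1/#../###
[###/#..] end (terminal -1, V#2); searched #../#.. to 9
pass branch (V moves first from the same position):
  | [#../#..] V move#1: V01:+1/##./##.*, V02:+1/#.#/#.#
  | [##./##.] end (terminal -1, H#2); searched #../#.. to 9
H moving scores +1; H passing scores -1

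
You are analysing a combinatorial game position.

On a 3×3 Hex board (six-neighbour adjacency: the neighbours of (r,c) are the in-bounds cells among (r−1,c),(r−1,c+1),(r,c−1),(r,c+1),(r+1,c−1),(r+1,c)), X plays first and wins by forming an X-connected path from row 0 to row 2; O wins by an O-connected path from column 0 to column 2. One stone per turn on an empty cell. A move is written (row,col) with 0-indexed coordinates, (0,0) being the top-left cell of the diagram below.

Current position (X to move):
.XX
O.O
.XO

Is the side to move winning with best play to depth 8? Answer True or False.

ply 1, X at .XX/O.O/.XO | (0,0)=-1→XXX/O.O/.XO; (1,1)=+1→.XX/OXO/.XO*; (2,0)=-1→.XX/O.O/XXO
ply 2: .XX/OXO/.XO is terminal -1 (O); from .XX/O.O/.XO depth 8

X winning at [.XX/O.O/.XO]: True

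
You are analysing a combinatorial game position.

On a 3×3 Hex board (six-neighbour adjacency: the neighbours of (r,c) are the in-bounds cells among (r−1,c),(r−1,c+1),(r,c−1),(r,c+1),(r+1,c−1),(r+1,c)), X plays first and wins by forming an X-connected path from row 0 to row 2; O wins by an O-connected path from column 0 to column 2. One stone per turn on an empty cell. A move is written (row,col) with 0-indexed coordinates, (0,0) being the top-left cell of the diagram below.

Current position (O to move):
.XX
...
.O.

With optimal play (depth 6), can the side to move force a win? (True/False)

O winning at [.XX/.../.O.]: True

[.XX/.../.O.] O move#1: (0,0):-1/OXX/.../.O., (1,0):+1/.XX/O../.O.*, (1,1):+1/.XX/.O./.O., (1,2):-1/.XX/..O/.O., (2,0):+1/.XX/.../OO., (2,2):-1/.XX/.../.OO
[.XX/O../.O.] X move#2: (0,0):-1/XXX/O../.O.*, (1,1):-1/.XX/OX./.O., (1,2):-1/.XX/O.X/.O., (2,0):-1/.XX/O../XO., (2,2):-1/.XX/O../.OX
[XXX/O../.O.] O move#3: (1,1):+1/XXX/OO./.O.*, (1,2):+1/XXX/O.O/.O., (2,0):+1/XXX/O../OO., (2,2):+1/XXX/O../.OO
[XXX/OO./.O.] X move#4: (1,2):-1/XXX/OOX/.O.*, (2,0):-1/XXX/OO./XO., (2,2):-1/XXX/OO./.OX
[XXX/OOX/.O.] O move#5: (2,0):-1/XXX/OOX/OO., (2,2):+1/XXX/OOX/.OO*
[XXX/OOX/.OO] end (terminal -1, X#6); searched .XX/.../.O. to 6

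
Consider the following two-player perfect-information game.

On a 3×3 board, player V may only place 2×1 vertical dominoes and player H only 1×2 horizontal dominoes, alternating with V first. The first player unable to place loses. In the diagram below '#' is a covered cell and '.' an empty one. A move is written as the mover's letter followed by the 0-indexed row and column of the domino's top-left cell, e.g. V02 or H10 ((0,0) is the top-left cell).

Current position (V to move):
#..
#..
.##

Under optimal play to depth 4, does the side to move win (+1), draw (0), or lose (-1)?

value(#../#../.##, V) = +1

p1 V@[#../#../.##]: V01[##./##./.##]+1* V02[#.#/#.#/.##]+1
p2 H@[##./##./.##] terminal -1; root [#../#../.##] d4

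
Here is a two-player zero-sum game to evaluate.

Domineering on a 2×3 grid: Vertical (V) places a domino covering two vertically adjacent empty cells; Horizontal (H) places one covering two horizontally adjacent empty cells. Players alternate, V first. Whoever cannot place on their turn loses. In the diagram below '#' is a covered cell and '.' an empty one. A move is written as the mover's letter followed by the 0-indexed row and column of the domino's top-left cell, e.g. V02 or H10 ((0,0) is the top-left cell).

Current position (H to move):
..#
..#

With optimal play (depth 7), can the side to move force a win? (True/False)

H winning at [..#/..#]: True

ply 1, H at ..#/..# | H00=+1→###/..#*; H10=+1→..#/###
ply 2: ###/..# is terminal -1 (V); from ..#/..# depth 7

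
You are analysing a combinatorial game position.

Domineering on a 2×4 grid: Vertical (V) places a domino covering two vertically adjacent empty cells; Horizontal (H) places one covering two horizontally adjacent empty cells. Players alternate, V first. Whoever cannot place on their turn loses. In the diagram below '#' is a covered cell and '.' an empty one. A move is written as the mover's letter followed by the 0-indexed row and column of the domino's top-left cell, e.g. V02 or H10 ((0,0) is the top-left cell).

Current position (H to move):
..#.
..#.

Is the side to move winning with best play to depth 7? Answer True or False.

ply 1, H at ..#./..#. | H00=+1→###./..#.*; H10=+1→..#./###.
ply 2, V at ###./..#. | V03=-1→####/..##*
ply 3, H at ####/..## | H10=+1→####/####*
ply 4: ####/#### is terminal -1 (V); from ..#./..#. depth 7

H winning at [..#./..#.]: True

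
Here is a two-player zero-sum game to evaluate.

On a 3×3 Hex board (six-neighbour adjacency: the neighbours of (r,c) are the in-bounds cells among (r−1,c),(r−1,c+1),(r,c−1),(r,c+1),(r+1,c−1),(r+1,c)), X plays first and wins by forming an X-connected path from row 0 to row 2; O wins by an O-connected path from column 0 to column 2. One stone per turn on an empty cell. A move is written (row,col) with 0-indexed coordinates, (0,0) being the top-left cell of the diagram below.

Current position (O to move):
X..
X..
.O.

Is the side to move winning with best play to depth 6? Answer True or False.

[X../X../.O.] O move#1: (0,1):-1/XO./X../.O., (0,2):-1/X.O/X../.O., (1,1):-1/X../XO./.O., (1,2):-1/X../X.O/.O., (2,0):+1/X../X../OO.*, (2,2):-1/X../X../.OO
[X../X../OO.] X move#2: (0,1):-1/XX./X../OO.*, (0,2):-1/X.X/X../OO., (1,1):-1/X../XX./OO., (1,2):-1/X../X.X/OO., (2,2):-1/X../X../OOX
[XX./X../OO.] O move#3: (0,2):+1/XXO/X../OO.*, (1,1):+1/XX./XO./OO., (1,2):+1/XX./X.O/OO., (2,2):+1/XX./X../OOO
[XXO/X../OO.] X move#4: (1,1):-1/XXO/XX./OO.*, (1,2):-1/XXO/X.X/OO., (2,2):-1/XXO/X../OOX
[XXO/XX./OO.] O move#5: (1,2):+1/XXO/XXO/OO.*, (2,2):+1/XXO/XX./OOO
[XXO/XXO/OO.] end (terminal -1, X#6); searched X../X../.O. to 6

O winning at [X../X../.O.]: True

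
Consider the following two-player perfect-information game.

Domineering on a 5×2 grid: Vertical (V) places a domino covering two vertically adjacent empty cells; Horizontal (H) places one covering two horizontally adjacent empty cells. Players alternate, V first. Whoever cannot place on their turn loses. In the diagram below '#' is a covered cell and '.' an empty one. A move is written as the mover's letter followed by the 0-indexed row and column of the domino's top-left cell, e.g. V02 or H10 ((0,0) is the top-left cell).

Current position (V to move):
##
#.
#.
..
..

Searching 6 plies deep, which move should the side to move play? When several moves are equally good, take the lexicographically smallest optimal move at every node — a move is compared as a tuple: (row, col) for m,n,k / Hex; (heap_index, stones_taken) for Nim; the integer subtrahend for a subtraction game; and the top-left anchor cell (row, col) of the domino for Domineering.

V's best at [##/#./#./../..]: V30

[##/#./#./../..] V move#1: V11:-1/##/##/##/../.., V21:-1/##/#./##/.#/.., V30:+1/##/#./#./#./#.*, V31:+1/##/#./#./.#/.#
[##/#./#./#./#.] end (terminal -1, H#2); searched ##/#./#./../.. to 6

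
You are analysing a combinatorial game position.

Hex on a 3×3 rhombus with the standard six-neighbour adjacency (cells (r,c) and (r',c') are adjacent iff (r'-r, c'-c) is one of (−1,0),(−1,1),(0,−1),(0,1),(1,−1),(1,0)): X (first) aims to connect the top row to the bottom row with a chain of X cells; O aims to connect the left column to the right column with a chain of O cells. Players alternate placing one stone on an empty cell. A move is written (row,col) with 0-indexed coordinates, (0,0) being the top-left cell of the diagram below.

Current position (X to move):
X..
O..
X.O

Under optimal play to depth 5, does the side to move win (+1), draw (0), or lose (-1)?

value(X../O../X.O, X) = +1

[X../O../X.O] X move#1: (0,1):-1/XX./O../X.O, (0,2):-1/X.X/O../X.O, (1,1):+1/X../OX./X.O*, (1,2):-1/X../O.X/X.O, (2,1):-1/X../O../XXO
[X../OX./X.O] O move#2: (0,1):-1/XO./OX./X.O*, (0,2):-1/X.O/OX./X.O, (1,2):-1/X../OXO/X.O, (2,1):-1/X../OX./XOO
[XO./OX./X.O] X move#3: (0,2):+1/XOX/OX./X.O*, (1,2):-1/XO./OXX/X.O, (2,1):-1/XO./OX./XXO
[XOX/OX./X.O] end (terminal -1, O#4); searched X../O../X.O to 5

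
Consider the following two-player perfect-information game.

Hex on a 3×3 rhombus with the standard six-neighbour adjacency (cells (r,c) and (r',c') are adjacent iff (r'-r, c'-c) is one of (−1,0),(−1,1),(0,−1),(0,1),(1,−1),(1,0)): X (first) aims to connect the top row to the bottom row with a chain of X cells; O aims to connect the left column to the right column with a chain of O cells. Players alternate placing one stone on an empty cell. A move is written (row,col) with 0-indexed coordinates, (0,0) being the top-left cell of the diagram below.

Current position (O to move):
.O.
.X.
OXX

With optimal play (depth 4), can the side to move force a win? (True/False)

O winning at [.O./.X./OXX]: True

p1 O@[.O./.X./OXX]: (0,0)[OO./.X./OXX]-1 (0,2)[.OO/.X./OXX]+1* (1,0)[.O./OX./OXX]-1 (1,2)[.O./.XO/OXX]-1
p2 X@[.OO/.X./OXX]: (0,0)[XOO/.X./OXX]-1* (1,0)[.OO/XX./OXX]-1 (1,2)[.OO/.XX/OXX]-1
p3 O@[XOO/.X./OXX]: (1,0)[XOO/OX./OXX]+1* (1,2)[XOO/.XO/OXX]-1
p4 X@[XOO/OX./OXX] terminal -1; root [.O./.X./OXX] d4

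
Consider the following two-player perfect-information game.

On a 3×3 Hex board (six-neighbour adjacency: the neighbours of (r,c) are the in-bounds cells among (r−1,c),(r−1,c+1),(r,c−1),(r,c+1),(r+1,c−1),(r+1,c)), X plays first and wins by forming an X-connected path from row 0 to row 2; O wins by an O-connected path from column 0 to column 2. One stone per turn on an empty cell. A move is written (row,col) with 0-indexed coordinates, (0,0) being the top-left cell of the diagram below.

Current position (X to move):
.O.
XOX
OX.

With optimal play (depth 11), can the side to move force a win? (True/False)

[.O./XOX/OX.] X move#1: (0,0):-1/XO./XOX/OX., (0,2):+1/.OX/XOX/OX.*, (2,2):-1/.O./XOX/OXX
[.OX/XOX/OX.] end (terminal -1, O#2); searched .O./XOX/OX. to 11

X winning at [.O./XOX/OX.]: True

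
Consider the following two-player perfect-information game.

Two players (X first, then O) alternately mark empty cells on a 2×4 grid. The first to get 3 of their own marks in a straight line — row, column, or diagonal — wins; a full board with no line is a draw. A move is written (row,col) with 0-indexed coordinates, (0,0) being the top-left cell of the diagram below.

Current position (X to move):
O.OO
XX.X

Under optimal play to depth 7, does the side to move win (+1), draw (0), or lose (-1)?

p1 X@[O.OO/XX.X]: (0,1)[OXOO/XX.X]+0 (1,2)[O.OO/XXXX]+1*
p2 O@[O.OO/XXXX] terminal -1; root [O.OO/XX.X] d7

value(O.OO/XX.X, X) = +1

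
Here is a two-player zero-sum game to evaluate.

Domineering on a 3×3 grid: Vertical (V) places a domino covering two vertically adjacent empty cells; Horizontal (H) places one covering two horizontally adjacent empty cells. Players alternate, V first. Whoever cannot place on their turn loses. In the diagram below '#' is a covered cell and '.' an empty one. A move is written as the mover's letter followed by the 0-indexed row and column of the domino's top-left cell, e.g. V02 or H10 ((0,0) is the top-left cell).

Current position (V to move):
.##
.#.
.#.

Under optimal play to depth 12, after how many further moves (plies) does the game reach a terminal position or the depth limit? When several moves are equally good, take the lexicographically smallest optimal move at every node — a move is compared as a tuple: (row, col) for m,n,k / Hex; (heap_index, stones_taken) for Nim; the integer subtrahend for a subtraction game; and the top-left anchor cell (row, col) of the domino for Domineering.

ply 1, V at .##/.#./.#. | V00=+1→###/##./.#.*; V10=+1→.##/##./##.; V12=+1→.##/.##/.##
ply 2: ###/##./.#. is terminal -1 (H); from .##/.#./.#. depth 12

PV length from [.##/.#./.#.]: 1 ply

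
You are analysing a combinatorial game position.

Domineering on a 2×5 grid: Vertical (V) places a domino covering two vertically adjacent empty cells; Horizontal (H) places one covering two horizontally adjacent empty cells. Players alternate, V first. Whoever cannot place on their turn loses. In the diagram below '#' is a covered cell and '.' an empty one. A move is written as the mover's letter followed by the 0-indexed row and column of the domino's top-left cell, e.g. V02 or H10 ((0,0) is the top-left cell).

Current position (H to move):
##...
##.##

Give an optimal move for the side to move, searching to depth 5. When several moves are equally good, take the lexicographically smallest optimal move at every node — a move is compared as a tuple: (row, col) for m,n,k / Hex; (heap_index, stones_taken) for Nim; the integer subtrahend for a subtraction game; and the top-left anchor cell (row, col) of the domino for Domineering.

H's best at [##.../##.##]: H02

[##.../##.##] H move#1: H02:+1/####./##.##*, H03:-1/##.##/##.##
[####./##.##] end (terminal -1, V#2); searched ##.../##.## to 5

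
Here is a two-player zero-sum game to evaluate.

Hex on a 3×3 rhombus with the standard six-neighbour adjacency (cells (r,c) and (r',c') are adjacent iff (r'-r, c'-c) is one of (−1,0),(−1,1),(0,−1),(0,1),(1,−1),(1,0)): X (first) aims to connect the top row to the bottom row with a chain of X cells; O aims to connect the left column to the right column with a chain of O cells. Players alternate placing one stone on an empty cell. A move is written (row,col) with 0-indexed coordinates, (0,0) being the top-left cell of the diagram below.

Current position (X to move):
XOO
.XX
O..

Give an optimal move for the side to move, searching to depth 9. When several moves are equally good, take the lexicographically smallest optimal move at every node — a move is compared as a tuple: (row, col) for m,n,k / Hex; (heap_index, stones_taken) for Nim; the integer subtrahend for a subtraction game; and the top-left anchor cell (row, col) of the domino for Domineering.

X's best at [XOO/.XX/O..]: (1,0)

p1 X@[XOO/.XX/O..]: (1,0)[XOO/XXX/O..]+1* (2,1)[XOO/.XX/OX.]-1 (2,2)[XOO/.XX/O.X]-1
p2 O@[XOO/XXX/O..]: (2,1)[XOO/XXX/OO.]-1* (2,2)[XOO/XXX/O.O]-1
p3 X@[XOO/XXX/OO.]: (2,2)[XOO/XXX/OOX]+1*
p4 O@[XOO/XXX/OOX] terminal -1; root [XOO/.XX/O..] d9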